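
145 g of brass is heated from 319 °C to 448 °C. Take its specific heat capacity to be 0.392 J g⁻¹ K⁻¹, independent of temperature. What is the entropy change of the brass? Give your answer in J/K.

ΔS = 11.2 J/K

In kelvin: T₁ = 592.15 K, T₂ = 721.15 K. ΔS = ∫dQ_rev/T = m c ln(T₂/T₁) = 145 × 0.392 × ln(721.15/592.15) = 11.2 J/K.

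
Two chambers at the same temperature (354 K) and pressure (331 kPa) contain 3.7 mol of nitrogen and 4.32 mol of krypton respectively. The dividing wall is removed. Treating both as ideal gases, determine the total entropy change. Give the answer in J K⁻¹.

ΔS_mix = 46 J/K

Mole fractions: x_A = 3.7/8.02 = 0.461, x_B = 0.539.
ΔS_mix = −R(n_A ln x_A + n_B ln x_B) = −8.314 × (3.7 ln 0.461 + 4.32 ln 0.539) = 46 J/K.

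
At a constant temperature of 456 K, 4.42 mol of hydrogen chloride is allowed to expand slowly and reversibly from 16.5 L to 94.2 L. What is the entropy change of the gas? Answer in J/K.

For an isothermal ideal gas ΔS_gas = nR ln(V₂/V₁) = 4.42 × 8.314 × ln(94.2/16.5) = 64 J/K.

ΔS_gas = 64 J/K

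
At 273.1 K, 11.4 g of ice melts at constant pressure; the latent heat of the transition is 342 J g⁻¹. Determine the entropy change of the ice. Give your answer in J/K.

ΔS = 14.3 J/K

Heat absorbed by the substance: Q = mL = 11.4 × 342 = 3898.8 J.
At constant T, ΔS = Q_rev/T = 3898.8 / 273.1 = 14.3 J/K.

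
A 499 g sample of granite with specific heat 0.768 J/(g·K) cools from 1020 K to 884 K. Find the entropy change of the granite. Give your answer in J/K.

ΔS = ∫dQ_rev/T = m c ln(T₂/T₁) = 499 × 0.768 × ln(884/1020) = -54.8 J/K.

ΔS = -54.8 J/K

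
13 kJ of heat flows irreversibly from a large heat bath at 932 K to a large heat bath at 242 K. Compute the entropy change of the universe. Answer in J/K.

ΔS_hot = −Q/T_H = −13000/932 = -13.95 J/K and ΔS_cold = +Q/T_C = 13000/242 = 53.72 J/K.
ΔS_total = -13.95 + 53.72 = 39.8 J/K, positive as the second law requires.

ΔS_total = 39.8 J/K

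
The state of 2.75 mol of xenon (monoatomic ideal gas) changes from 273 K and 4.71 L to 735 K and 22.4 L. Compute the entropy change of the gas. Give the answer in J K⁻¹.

ΔS = 69.6 J/K

Entropy is a state function: ΔS = nC_V ln(T₂/T₁) + nR ln(V₂/V₁), with C_V = 3R/2 = 12.47 J mol⁻¹ K⁻¹ for a monoatomic ideal gas.
ΔS = 2.75 × [12.47 × ln(735/273) + 8.314 × ln(22.4/4.71)] = 69.6 J/K.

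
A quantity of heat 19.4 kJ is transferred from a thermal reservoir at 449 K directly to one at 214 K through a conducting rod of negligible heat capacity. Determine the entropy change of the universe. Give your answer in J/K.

ΔS_total = 47.4 J/K

ΔS_hot = −Q/T_H = −19400/449 = -43.21 J/K and ΔS_cold = +Q/T_C = 19400/214 = 90.65 J/K.
ΔS_total = -43.21 + 90.65 = 47.4 J/K, positive as the second law requires.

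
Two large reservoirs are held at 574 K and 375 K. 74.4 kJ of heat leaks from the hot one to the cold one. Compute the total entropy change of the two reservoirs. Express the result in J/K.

ΔS_hot = −Q/T_H = −74400/574 = -129.6 J/K and ΔS_cold = +Q/T_C = 74400/375 = 198.4 J/K.
ΔS_total = -129.6 + 198.4 = 68.8 J/K, positive as the second law requires.

ΔS_total = 68.8 J/K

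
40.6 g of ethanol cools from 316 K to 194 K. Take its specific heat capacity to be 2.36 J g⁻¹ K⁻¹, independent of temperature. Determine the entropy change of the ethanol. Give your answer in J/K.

ΔS = -46.7 J/K

ΔS = ∫dQ_rev/T = m c ln(T₂/T₁) = 40.6 × 2.36 × ln(194/316) = -46.7 J/K.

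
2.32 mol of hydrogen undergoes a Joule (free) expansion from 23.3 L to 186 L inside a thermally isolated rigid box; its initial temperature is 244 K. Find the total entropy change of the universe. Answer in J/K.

ΔS_universe = 40.1 J/K

For an ideal gas in free expansion Q = 0 and W = 0, so T is unchanged.
Entropy is a state function; using a reversible isothermal path, ΔS_gas = nR ln(V₂/V₁) = 2.32 × 8.314 × ln(186/23.3) = 40.1 J/K.
The insulated surroundings exchange no heat, so ΔS_surr = 0 and ΔS_universe = ΔS_gas.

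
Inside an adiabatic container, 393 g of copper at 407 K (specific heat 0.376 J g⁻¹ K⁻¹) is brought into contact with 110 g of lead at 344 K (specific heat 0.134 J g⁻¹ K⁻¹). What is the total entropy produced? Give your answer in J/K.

Energy balance: T_f = (m₁c₁T₁ + m₂c₂T₂)/(m₁c₁ + m₂c₂) = 401.29 K.
ΔS₁ = m₁c₁ ln(T_f/T₁) = 147.768 × ln(401.29/407) = -2.089 J/K.
ΔS₂ = m₂c₂ ln(T_f/T₂) = 14.74 × ln(401.29/344) = 2.27 J/K.
ΔS_total = -2.089 + 2.27 = 0.181 J/K.

ΔS_total = 0.181 J/K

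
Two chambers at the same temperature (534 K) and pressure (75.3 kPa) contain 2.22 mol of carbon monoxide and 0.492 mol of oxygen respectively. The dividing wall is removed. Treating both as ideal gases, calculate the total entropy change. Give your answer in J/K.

Mole fractions: x_A = 2.22/2.71 = 0.819, x_B = 0.181.
ΔS_mix = −R(n_A ln x_A + n_B ln x_B) = −8.314 × (2.22 ln 0.819 + 0.492 ln 0.181) = 10.7 J/K.

ΔS_mix = 10.7 J/K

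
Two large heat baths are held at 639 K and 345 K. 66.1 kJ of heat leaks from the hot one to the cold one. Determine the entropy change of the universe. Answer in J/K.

ΔS_hot = −Q/T_H = −66100/639 = -103.4 J/K and ΔS_cold = +Q/T_C = 66100/345 = 191.6 J/K.
ΔS_total = -103.4 + 191.6 = 88.2 J/K, positive as the second law requires.

ΔS_total = 88.2 J/K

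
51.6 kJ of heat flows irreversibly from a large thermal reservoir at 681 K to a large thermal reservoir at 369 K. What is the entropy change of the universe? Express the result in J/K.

ΔS_total = 64.1 J/K

ΔS_hot = −Q/T_H = −51600/681 = -75.771 J/K and ΔS_cold = +Q/T_C = 51600/369 = 139.84 J/K.
ΔS_total = -75.771 + 139.84 = 64.1 J/K, positive as the second law requires.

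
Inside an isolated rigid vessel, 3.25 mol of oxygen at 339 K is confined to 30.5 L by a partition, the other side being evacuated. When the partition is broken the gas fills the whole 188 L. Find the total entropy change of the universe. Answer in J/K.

No heat is exchanged and no work is done, so the ideal-gas temperature stays constant.
Entropy is a state function; using a reversible isothermal path, ΔS_gas = nR ln(V₂/V₁) = 3.25 × 8.314 × ln(188/30.5) = 49.1 J/K.
The insulated surroundings exchange no heat, so ΔS_surr = 0 and ΔS_universe = ΔS_gas.

ΔS_universe = 49.1 J/K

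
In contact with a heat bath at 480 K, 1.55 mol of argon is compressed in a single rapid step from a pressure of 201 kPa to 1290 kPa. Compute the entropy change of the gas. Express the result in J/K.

Entropy is a state function, so ΔS_gas depends only on the end states.
For an isothermal ideal gas ΔS_gas = nR ln(P₁/P₂) = 1.55 × 8.314 × ln(201/1290) = -24 J/K.

ΔS_gas = -24 J/K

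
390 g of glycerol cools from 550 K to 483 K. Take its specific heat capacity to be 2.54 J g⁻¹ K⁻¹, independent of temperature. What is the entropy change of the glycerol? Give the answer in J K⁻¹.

ΔS = ∫dQ_rev/T = m c ln(T₂/T₁) = 390 × 2.54 × ln(483/550) = -129 J/K.

ΔS = -129 J/K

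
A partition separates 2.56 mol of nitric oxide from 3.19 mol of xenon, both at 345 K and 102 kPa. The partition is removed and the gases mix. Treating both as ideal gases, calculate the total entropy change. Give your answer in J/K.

ΔS_mix = 32.8 J/K

Mole fractions: x_A = 2.56/5.75 = 0.445, x_B = 0.555.
ΔS_mix = −R(n_A ln x_A + n_B ln x_B) = −8.314 × (2.56 ln 0.445 + 3.19 ln 0.555) = 32.8 J/K.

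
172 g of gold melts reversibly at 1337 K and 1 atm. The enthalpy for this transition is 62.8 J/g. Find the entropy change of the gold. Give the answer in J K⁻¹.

ΔS = 8.08 J/K

Heat absorbed by the substance: Q = mL = 172 × 62.8 = 10801.6 J.
At constant T, ΔS = Q_rev/T = 10801.6 / 1337 = 8.08 J/K.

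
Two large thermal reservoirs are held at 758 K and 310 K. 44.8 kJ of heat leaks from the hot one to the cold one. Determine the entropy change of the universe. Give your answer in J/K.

ΔS_hot = −Q/T_H = −44800/758 = -59.1 J/K and ΔS_cold = +Q/T_C = 44800/310 = 144.5 J/K.
ΔS_total = -59.1 + 144.5 = 85.4 J/K, positive as the second law requires.

ΔS_total = 85.4 J/K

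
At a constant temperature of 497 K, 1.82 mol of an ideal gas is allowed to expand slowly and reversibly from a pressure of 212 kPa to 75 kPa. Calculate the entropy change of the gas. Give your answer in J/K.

ΔS_gas = 15.7 J/K

For an isothermal ideal gas ΔS_gas = nR ln(P₁/P₂) = 1.82 × 8.314 × ln(212/75) = 15.7 J/K.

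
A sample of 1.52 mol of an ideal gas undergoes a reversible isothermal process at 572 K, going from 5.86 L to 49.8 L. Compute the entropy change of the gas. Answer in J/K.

ΔS_gas = 27 J/K

For an isothermal ideal gas ΔS_gas = nR ln(V₂/V₁) = 1.52 × 8.314 × ln(49.8/5.86) = 27 J/K.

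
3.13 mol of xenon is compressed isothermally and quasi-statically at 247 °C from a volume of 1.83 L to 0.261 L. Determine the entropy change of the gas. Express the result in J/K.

ΔS_gas = -50.7 J/K

For an isothermal ideal gas ΔS_gas = nR ln(V₂/V₁) = 3.13 × 8.314 × ln(0.261/1.83) = -50.7 J/K.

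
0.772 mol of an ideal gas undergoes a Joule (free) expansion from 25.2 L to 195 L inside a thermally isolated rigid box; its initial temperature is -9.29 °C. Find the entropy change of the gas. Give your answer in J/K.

No heat is exchanged and no work is done, so the ideal-gas temperature stays constant.
Entropy is a state function; using a reversible isothermal path, ΔS_gas = nR ln(V₂/V₁) = 0.772 × 8.314 × ln(195/25.2) = 13.1 J/K.

ΔS_gas = 13.1 J/K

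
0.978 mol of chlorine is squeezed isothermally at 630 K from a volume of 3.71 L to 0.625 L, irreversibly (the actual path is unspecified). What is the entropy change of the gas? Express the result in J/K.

ΔS_gas = -14.5 J/K

Entropy is a state function, so ΔS_gas depends only on the end states.
For an isothermal ideal gas ΔS_gas = nR ln(V₂/V₁) = 0.978 × 8.314 × ln(0.625/3.71) = -14.5 J/K.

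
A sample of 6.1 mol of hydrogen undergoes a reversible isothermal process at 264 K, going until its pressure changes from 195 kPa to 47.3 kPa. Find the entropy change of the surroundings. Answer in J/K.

ΔS_surr = -71.8 J/K

For an isothermal ideal gas ΔS_gas = nR ln(P₁/P₂) = 6.1 × 8.314 × ln(195/47.3) = 71.8 J/K.
The process is reversible, so ΔS_surr = −ΔS_gas = -71.8 J/K and ΔS_universe = 0.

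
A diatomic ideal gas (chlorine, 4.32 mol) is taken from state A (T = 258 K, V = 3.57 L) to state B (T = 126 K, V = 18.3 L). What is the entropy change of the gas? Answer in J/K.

ΔS = -5.65 J/K

Entropy is a state function: ΔS = nC_V ln(T₂/T₁) + nR ln(V₂/V₁), with C_V = 5R/2 = 20.79 J mol⁻¹ K⁻¹ for a diatomic ideal gas.
ΔS = 4.32 × [20.79 × ln(126/258) + 8.314 × ln(18.3/3.57)] = -5.65 J/K.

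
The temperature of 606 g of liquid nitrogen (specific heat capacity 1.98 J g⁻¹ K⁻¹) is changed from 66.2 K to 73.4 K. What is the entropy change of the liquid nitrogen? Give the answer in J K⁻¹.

ΔS = 124 J/K

ΔS = ∫dQ_rev/T = m c ln(T₂/T₁) = 606 × 1.98 × ln(73.4/66.2) = 124 J/K.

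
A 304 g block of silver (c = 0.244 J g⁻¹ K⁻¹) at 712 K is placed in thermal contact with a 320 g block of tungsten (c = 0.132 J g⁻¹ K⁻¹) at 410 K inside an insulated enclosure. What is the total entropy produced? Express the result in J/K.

ΔS_total = 3.86 J/K

Energy balance: T_f = (m₁c₁T₁ + m₂c₂T₂)/(m₁c₁ + m₂c₂) = 602.42 K.
ΔS₁ = m₁c₁ ln(T_f/T₁) = 74.176 × ln(602.42/712) = -12.396 J/K.
ΔS₂ = m₂c₂ ln(T_f/T₂) = 42.24 × ln(602.42/410) = 16.254 J/K.
ΔS_total = -12.396 + 16.254 = 3.86 J/K.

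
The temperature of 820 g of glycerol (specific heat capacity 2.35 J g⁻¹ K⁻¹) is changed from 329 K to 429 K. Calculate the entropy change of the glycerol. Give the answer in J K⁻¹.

ΔS = ∫dQ_rev/T = m c ln(T₂/T₁) = 820 × 2.35 × ln(429/329) = 511 J/K.

ΔS = 511 J/K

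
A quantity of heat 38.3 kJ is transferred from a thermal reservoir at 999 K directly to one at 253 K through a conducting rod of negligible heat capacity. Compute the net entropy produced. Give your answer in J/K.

ΔS_total = 113 J/K

ΔS_hot = −Q/T_H = −38300/999 = -38.34 J/K and ΔS_cold = +Q/T_C = 38300/253 = 151.4 J/K.
ΔS_total = -38.34 + 151.4 = 113 J/K, positive as the second law requires.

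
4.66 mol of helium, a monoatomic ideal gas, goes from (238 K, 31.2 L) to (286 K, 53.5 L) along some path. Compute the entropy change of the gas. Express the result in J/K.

ΔS = 31.6 J/K

Entropy is a state function: ΔS = nC_V ln(T₂/T₁) + nR ln(V₂/V₁), with C_V = 3R/2 = 12.47 J mol⁻¹ K⁻¹ for a monoatomic ideal gas.
ΔS = 4.66 × [12.47 × ln(286/238) + 8.314 × ln(53.5/31.2)] = 31.6 J/K.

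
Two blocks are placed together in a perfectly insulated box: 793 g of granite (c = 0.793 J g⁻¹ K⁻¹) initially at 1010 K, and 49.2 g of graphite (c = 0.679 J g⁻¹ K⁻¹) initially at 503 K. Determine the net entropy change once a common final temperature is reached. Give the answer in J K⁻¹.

Energy balance: T_f = (m₁c₁T₁ + m₂c₂T₂)/(m₁c₁ + m₂c₂) = 984.42 K.
ΔS₁ = m₁c₁ ln(T_f/T₁) = 628.849 × ln(984.42/1010) = -16.13 J/K.
ΔS₂ = m₂c₂ ln(T_f/T₂) = 33.4068 × ln(984.42/503) = 22.43 J/K.
ΔS_total = -16.13 + 22.43 = 6.3 J/K.

ΔS_total = 6.3 J/K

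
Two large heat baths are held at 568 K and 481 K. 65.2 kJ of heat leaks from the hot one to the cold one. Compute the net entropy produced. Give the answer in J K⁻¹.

ΔS_hot = −Q/T_H = −65200/568 = -114.8 J/K and ΔS_cold = +Q/T_C = 65200/481 = 135.6 J/K.
ΔS_total = -114.8 + 135.6 = 20.8 J/K, positive as the second law requires.

ΔS_total = 20.8 J/K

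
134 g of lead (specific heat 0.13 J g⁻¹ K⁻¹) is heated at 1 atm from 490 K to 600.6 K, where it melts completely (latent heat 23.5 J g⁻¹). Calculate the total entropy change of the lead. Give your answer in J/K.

ΔS = 8.79 J/K

Warming step: ΔS₁ = m c ln(T_tr/T_i) = 134 × 0.13 × ln(600.6/490) = 3.545 J/K.
Phase change: ΔS₂ = +mL/T_tr = 134 × 23.5 / 600.6 = 5.243 J/K.
ΔS_total = (3.545) + (5.243) = 8.79 J/K.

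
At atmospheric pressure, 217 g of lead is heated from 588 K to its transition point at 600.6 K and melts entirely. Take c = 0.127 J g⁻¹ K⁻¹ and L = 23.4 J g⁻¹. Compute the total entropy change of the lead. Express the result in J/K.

ΔS = 9.04 J/K

Warming step: ΔS₁ = m c ln(T_tr/T_i) = 217 × 0.127 × ln(600.6/588) = 0.5843 J/K.
Phase change: ΔS₂ = +mL/T_tr = 217 × 23.4 / 600.6 = 8.455 J/K.
ΔS_total = (0.5843) + (8.455) = 9.04 J/K.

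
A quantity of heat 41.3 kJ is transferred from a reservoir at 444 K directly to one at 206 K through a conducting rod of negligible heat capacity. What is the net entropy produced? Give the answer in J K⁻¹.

ΔS_hot = −Q/T_H = −41300/444 = -93.02 J/K and ΔS_cold = +Q/T_C = 41300/206 = 200.5 J/K.
ΔS_total = -93.02 + 200.5 = 107 J/K, positive as the second law requires.

ΔS_total = 107 J/K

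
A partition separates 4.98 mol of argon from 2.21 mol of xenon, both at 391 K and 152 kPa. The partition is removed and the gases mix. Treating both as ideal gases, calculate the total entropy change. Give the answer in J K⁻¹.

ΔS_mix = 36.9 J/K

Mole fractions: x_A = 4.98/7.19 = 0.693, x_B = 0.307.
ΔS_mix = −R(n_A ln x_A + n_B ln x_B) = −8.314 × (4.98 ln 0.693 + 2.21 ln 0.307) = 36.9 J/K.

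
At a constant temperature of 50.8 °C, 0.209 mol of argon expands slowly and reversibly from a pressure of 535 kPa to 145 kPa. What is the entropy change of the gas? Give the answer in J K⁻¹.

For an isothermal ideal gas ΔS_gas = nR ln(P₁/P₂) = 0.209 × 8.314 × ln(535/145) = 2.27 J/K.

ΔS_gas = 2.27 J/K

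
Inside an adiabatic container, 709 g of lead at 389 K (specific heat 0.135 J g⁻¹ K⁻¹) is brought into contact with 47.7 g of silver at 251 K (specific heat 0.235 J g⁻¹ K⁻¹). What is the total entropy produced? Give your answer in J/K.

ΔS_total = 0.859 J/K

Energy balance: T_f = (m₁c₁T₁ + m₂c₂T₂)/(m₁c₁ + m₂c₂) = 374.53 K.
ΔS₁ = m₁c₁ ln(T_f/T₁) = 95.715 × ln(374.53/389) = -3.6276 J/K.
ΔS₂ = m₂c₂ ln(T_f/T₂) = 11.2095 × ln(374.53/251) = 4.4863 J/K.
ΔS_total = -3.6276 + 4.4863 = 0.859 J/K.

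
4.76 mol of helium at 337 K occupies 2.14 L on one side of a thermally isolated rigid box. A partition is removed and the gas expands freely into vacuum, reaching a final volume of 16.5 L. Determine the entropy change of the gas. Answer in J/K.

ΔS_gas = 80.8 J/K

No heat is exchanged and no work is done, so the ideal-gas temperature stays constant.
Entropy is a state function; using a reversible isothermal path, ΔS_gas = nR ln(V₂/V₁) = 4.76 × 8.314 × ln(16.5/2.14) = 80.8 J/K.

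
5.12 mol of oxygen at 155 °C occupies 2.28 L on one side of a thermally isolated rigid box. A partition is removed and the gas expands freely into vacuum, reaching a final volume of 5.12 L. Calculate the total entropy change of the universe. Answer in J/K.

ΔS_universe = 34.4 J/K

For an ideal gas in free expansion Q = 0 and W = 0, so T is unchanged.
Entropy is a state function; using a reversible isothermal path, ΔS_gas = nR ln(V₂/V₁) = 5.12 × 8.314 × ln(5.12/2.28) = 34.4 J/K.
The insulated surroundings exchange no heat, so ΔS_surr = 0 and ΔS_universe = ΔS_gas.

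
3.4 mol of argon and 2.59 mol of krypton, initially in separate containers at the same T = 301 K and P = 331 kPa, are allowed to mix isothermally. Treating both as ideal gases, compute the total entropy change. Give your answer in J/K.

Mole fractions: x_A = 3.4/5.99 = 0.568, x_B = 0.432.
ΔS_mix = −R(n_A ln x_A + n_B ln x_B) = −8.314 × (3.4 ln 0.568 + 2.59 ln 0.432) = 34.1 J/K.

ΔS_mix = 34.1 J/K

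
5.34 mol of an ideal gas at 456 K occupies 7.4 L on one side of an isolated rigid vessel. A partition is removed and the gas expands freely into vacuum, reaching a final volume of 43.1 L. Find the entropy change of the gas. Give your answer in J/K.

For an ideal gas in free expansion Q = 0 and W = 0, so T is unchanged.
Entropy is a state function; using a reversible isothermal path, ΔS_gas = nR ln(V₂/V₁) = 5.34 × 8.314 × ln(43.1/7.4) = 78.2 J/K.

ΔS_gas = 78.2 J/K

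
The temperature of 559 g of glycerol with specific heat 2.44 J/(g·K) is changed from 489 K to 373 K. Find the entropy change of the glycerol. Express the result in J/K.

ΔS = -369 J/K

ΔS = ∫dQ_rev/T = m c ln(T₂/T₁) = 559 × 2.44 × ln(373/489) = -369 J/K.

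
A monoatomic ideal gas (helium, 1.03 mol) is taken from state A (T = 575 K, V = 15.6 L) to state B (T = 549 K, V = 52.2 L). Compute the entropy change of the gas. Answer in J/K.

ΔS = 9.75 J/K

Entropy is a state function: ΔS = nC_V ln(T₂/T₁) + nR ln(V₂/V₁), with C_V = 3R/2 = 12.47 J mol⁻¹ K⁻¹ for a monoatomic ideal gas.
ΔS = 1.03 × [12.47 × ln(549/575) + 8.314 × ln(52.2/15.6)] = 9.75 J/K.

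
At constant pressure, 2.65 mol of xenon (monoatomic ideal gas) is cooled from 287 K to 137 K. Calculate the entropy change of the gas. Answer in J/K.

ΔS = -40.7 J/K

At constant pressure, ΔS = nC_p ln(T₂/T₁) with C_p = 5R/2 = 20.79 J mol⁻¹ K⁻¹.
ΔS = 2.65 × 20.79 × ln(137/287) = -40.7 J/K.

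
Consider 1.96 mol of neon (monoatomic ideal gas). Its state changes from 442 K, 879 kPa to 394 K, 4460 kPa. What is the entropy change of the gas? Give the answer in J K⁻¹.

ΔS = nC_p ln(T₂/T₁) − nR ln(P₂/P₁), with C_p = 5R/2 = 20.79 J mol⁻¹ K⁻¹ for a monoatomic ideal gas.
ΔS = 1.96 × [20.79 × ln(394/442) − 8.314 × ln(4460/879)] = -31.1 J/K.

ΔS = -31.1 J/K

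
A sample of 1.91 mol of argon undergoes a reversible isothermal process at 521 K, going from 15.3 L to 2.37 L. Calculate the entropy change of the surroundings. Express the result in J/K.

For an isothermal ideal gas ΔS_gas = nR ln(V₂/V₁) = 1.91 × 8.314 × ln(2.37/15.3) = -29.6 J/K.
The process is reversible, so ΔS_surr = −ΔS_gas = 29.6 J/K and ΔS_universe = 0.

ΔS_surr = 29.6 J/K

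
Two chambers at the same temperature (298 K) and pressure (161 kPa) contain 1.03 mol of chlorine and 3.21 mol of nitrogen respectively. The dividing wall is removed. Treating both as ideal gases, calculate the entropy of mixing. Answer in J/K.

ΔS_mix = 19.5 J/K

Mole fractions: x_A = 1.03/4.24 = 0.243, x_B = 0.757.
ΔS_mix = −R(n_A ln x_A + n_B ln x_B) = −8.314 × (1.03 ln 0.243 + 3.21 ln 0.757) = 19.5 J/K.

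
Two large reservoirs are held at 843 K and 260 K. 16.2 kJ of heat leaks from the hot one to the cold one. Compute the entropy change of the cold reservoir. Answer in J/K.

The cold reservoir gains heat Q, so ΔS_cold = +Q/T_C = 16200/260 = 62.3 J/K.

ΔS_cold = 62.3 J/K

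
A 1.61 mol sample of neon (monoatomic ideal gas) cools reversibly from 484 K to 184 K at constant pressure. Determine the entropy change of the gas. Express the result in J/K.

ΔS = -32.4 J/K

At constant pressure, ΔS = nC_p ln(T₂/T₁) with C_p = 5R/2 = 20.79 J mol⁻¹ K⁻¹.
ΔS = 1.61 × 20.79 × ln(184/484) = -32.4 J/K.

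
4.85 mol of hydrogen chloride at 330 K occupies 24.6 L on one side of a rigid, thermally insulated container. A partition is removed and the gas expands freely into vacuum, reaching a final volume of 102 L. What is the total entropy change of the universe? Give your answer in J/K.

No heat is exchanged and no work is done, so the ideal-gas temperature stays constant.
Entropy is a state function; using a reversible isothermal path, ΔS_gas = nR ln(V₂/V₁) = 4.85 × 8.314 × ln(102/24.6) = 57.3 J/K.
The insulated surroundings exchange no heat, so ΔS_surr = 0 and ΔS_universe = ΔS_gas.

ΔS_universe = 57.3 J/K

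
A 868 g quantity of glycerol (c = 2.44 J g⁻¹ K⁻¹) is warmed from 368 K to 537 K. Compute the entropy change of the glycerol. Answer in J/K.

ΔS = ∫dQ_rev/T = m c ln(T₂/T₁) = 868 × 2.44 × ln(537/368) = 800 J/K.

ΔS = 800 J/K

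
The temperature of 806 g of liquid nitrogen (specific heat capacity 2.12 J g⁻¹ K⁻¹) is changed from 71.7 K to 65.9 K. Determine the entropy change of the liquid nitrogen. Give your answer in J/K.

ΔS = -144 J/K

ΔS = ∫dQ_rev/T = m c ln(T₂/T₁) = 806 × 2.12 × ln(65.9/71.7) = -144 J/K.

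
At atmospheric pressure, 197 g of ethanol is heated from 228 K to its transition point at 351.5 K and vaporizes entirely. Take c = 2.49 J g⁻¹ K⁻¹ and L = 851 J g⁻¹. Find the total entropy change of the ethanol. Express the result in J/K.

ΔS = 689 J/K

Warming step: ΔS₁ = m c ln(T_tr/T_i) = 197 × 2.49 × ln(351.5/228) = 212.3 J/K.
Phase change: ΔS₂ = +mL/T_tr = 197 × 851 / 351.5 = 476.9 J/K.
ΔS_total = (212.3) + (476.9) = 689 J/K.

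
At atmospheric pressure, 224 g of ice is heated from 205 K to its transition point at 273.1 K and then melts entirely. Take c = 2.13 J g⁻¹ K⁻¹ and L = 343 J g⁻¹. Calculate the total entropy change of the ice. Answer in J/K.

Warming step: ΔS₁ = m c ln(T_tr/T_i) = 224 × 2.13 × ln(273.1/205) = 136.9 J/K.
Phase change: ΔS₂ = +mL/T_tr = 224 × 343 / 273.1 = 281.3 J/K.
ΔS_total = (136.9) + (281.3) = 418 J/K.

ΔS = 418 J/K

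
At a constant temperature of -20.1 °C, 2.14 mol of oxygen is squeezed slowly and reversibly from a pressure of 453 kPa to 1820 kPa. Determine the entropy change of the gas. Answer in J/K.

For an isothermal ideal gas ΔS_gas = nR ln(P₁/P₂) = 2.14 × 8.314 × ln(453/1820) = -24.7 J/K.

ΔS_gas = -24.7 J/K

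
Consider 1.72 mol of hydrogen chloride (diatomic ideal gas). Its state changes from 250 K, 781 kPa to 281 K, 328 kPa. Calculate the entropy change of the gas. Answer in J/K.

ΔS = nC_p ln(T₂/T₁) − nR ln(P₂/P₁), with C_p = 7R/2 = 29.1 J mol⁻¹ K⁻¹ for a diatomic ideal gas.
ΔS = 1.72 × [29.1 × ln(281/250) − 8.314 × ln(328/781)] = 18.3 J/K.

ΔS = 18.3 J/K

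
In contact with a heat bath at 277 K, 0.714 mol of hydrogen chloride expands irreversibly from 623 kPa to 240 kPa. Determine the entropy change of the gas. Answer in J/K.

Entropy is a state function, so ΔS_gas depends only on the end states.
For an isothermal ideal gas ΔS_gas = nR ln(P₁/P₂) = 0.714 × 8.314 × ln(623/240) = 5.66 J/K.

ΔS_gas = 5.66 J/K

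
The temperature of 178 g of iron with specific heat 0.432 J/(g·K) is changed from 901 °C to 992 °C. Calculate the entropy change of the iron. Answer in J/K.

ΔS = 5.74 J/K

In kelvin: T₁ = 1174.15 K, T₂ = 1265.15 K. ΔS = ∫dQ_rev/T = m c ln(T₂/T₁) = 178 × 0.432 × ln(1265.15/1174.15) = 5.74 J/K.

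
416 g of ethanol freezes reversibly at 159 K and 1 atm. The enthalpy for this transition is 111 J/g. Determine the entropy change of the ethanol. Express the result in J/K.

Heat released by the substance: Q = −mL = −416 × 111 = −46176 J.
At constant T, ΔS = Q_rev/T = −46176 / 159 = -290 J/K.

ΔS = -290 J/K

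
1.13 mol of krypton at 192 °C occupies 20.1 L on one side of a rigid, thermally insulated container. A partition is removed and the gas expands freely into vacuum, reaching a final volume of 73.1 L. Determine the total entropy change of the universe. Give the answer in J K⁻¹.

No heat is exchanged and no work is done, so the ideal-gas temperature stays constant.
Entropy is a state function; using a reversible isothermal path, ΔS_gas = nR ln(V₂/V₁) = 1.13 × 8.314 × ln(73.1/20.1) = 12.1 J/K.
The insulated surroundings exchange no heat, so ΔS_surr = 0 and ΔS_universe = ΔS_gas.

ΔS_universe = 12.1 J/K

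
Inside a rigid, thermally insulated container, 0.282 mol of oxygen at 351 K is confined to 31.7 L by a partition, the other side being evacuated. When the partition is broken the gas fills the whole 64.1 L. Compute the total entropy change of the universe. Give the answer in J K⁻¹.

ΔS_universe = 1.65 J/K

No heat is exchanged and no work is done, so the ideal-gas temperature stays constant.
Entropy is a state function; using a reversible isothermal path, ΔS_gas = nR ln(V₂/V₁) = 0.282 × 8.314 × ln(64.1/31.7) = 1.65 J/K.
The insulated surroundings exchange no heat, so ΔS_surr = 0 and ΔS_universe = ΔS_gas.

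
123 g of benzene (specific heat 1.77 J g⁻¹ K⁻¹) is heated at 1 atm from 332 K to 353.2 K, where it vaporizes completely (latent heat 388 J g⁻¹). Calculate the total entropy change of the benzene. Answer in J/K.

ΔS = 149 J/K

Warming step: ΔS₁ = m c ln(T_tr/T_i) = 123 × 1.77 × ln(353.2/332) = 13.48 J/K.
Phase change: ΔS₂ = +mL/T_tr = 123 × 388 / 353.2 = 135.1 J/K.
ΔS_total = (13.48) + (135.1) = 149 J/K.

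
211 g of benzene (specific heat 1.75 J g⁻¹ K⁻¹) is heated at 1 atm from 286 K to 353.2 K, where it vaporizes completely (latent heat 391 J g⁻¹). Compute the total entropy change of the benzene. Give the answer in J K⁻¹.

Warming step: ΔS₁ = m c ln(T_tr/T_i) = 211 × 1.75 × ln(353.2/286) = 77.93 J/K.
Phase change: ΔS₂ = +mL/T_tr = 211 × 391 / 353.2 = 233.6 J/K.
ΔS_total = (77.93) + (233.6) = 312 J/K.

ΔS = 312 J/K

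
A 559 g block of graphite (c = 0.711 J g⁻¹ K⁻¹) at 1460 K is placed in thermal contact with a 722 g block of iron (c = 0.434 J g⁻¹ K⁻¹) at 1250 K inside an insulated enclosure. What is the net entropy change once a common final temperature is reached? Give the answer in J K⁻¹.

ΔS_total = 2.1 J/K

Energy balance: T_f = (m₁c₁T₁ + m₂c₂T₂)/(m₁c₁ + m₂c₂) = 1367.4 K.
ΔS₁ = m₁c₁ ln(T_f/T₁) = 397.449 × ln(1367.4/1460) = -26.036 J/K.
ΔS₂ = m₂c₂ ln(T_f/T₂) = 313.348 × ln(1367.4/1250) = 28.134 J/K.
ΔS_total = -26.036 + 28.134 = 2.1 J/K.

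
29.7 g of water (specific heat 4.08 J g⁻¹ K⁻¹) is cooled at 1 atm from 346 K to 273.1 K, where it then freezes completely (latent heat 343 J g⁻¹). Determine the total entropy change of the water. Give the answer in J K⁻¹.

ΔS = -66 J/K

Cooling step: ΔS₁ = m c ln(T_tr/T_i) = 29.7 × 4.08 × ln(273.1/346) = -28.67 J/K.
Phase change: ΔS₂ = −mL/T_tr = −29.7 × 343 / 273.1 = -37.3 J/K.
ΔS_total = (-28.67) + (-37.3) = -66 J/K.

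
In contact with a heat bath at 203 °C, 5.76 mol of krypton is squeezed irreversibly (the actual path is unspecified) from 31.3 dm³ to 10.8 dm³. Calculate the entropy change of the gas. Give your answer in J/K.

ΔS_gas = -51 J/K

Entropy is a state function, so ΔS_gas depends only on the end states.
For an isothermal ideal gas ΔS_gas = nR ln(V₂/V₁) = 5.76 × 8.314 × ln(10.8/31.3) = -51 J/K.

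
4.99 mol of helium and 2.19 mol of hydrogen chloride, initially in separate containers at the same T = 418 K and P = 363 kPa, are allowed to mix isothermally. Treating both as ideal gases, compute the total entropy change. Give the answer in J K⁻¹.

Mole fractions: x_A = 4.99/7.18 = 0.695, x_B = 0.305.
ΔS_mix = −R(n_A ln x_A + n_B ln x_B) = −8.314 × (4.99 ln 0.695 + 2.19 ln 0.305) = 36.7 J/K.

ΔS_mix = 36.7 J/K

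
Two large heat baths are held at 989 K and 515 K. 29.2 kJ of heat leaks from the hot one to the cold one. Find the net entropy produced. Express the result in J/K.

ΔS_hot = −Q/T_H = −29200/989 = -29.52 J/K and ΔS_cold = +Q/T_C = 29200/515 = 56.7 J/K.
ΔS_total = -29.52 + 56.7 = 27.2 J/K, positive as the second law requires.

ΔS_total = 27.2 J/K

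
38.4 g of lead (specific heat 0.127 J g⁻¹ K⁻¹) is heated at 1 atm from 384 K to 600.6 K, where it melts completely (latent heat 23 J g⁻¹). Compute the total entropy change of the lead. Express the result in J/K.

Warming step: ΔS₁ = m c ln(T_tr/T_i) = 38.4 × 0.127 × ln(600.6/384) = 2.181 J/K.
Phase change: ΔS₂ = +mL/T_tr = 38.4 × 23 / 600.6 = 1.471 J/K.
ΔS_total = (2.181) + (1.471) = 3.65 J/K.

ΔS = 3.65 J/K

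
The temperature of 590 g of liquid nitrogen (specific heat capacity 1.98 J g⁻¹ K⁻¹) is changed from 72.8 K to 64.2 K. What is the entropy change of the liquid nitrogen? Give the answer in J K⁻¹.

ΔS = -147 J/K

ΔS = ∫dQ_rev/T = m c ln(T₂/T₁) = 590 × 1.98 × ln(64.2/72.8) = -147 J/K.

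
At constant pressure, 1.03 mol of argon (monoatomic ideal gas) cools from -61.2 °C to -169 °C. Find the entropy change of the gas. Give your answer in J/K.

ΔS = -15.2 J/K

In kelvin: T₁ = 211.95 K, T₂ = 104.15 K. At constant pressure, ΔS = nC_p ln(T₂/T₁) with C_p = 5R/2 = 20.79 J mol⁻¹ K⁻¹.
ΔS = 1.03 × 20.79 × ln(104.15/211.95) = -15.2 J/K.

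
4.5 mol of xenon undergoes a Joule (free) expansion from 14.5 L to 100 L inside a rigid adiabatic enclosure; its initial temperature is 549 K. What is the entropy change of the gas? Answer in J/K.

No heat is exchanged and no work is done, so the ideal-gas temperature stays constant.
Entropy is a state function; using a reversible isothermal path, ΔS_gas = nR ln(V₂/V₁) = 4.5 × 8.314 × ln(100/14.5) = 72.2 J/K.

ΔS_gas = 72.2 J/K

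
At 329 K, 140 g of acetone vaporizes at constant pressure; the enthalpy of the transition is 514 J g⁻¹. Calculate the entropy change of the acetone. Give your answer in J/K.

Heat absorbed by the substance: Q = mL = 140 × 514 = 71960 J.
At constant T, ΔS = Q_rev/T = 71960 / 329 = 219 J/K.

ΔS = 219 J/K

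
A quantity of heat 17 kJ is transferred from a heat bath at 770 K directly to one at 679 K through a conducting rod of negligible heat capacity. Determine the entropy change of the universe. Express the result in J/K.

ΔS_hot = −Q/T_H = −17000/770 = -22.08 J/K and ΔS_cold = +Q/T_C = 17000/679 = 25.04 J/K.
ΔS_total = -22.08 + 25.04 = 2.96 J/K, positive as the second law requires.

ΔS_total = 2.96 J/K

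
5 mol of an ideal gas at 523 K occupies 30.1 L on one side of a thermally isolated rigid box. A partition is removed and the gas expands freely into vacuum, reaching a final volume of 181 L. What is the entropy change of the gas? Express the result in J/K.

For an ideal gas in free expansion Q = 0 and W = 0, so T is unchanged.
Entropy is a state function; using a reversible isothermal path, ΔS_gas = nR ln(V₂/V₁) = 5 × 8.314 × ln(181/30.1) = 74.6 J/K.

ΔS_gas = 74.6 J/K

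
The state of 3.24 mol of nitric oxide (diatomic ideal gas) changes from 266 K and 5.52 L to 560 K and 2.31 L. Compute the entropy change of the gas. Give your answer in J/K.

ΔS = 26.7 J/K

Entropy is a state function: ΔS = nC_V ln(T₂/T₁) + nR ln(V₂/V₁), with C_V = 5R/2 = 20.79 J mol⁻¹ K⁻¹ for a diatomic ideal gas.
ΔS = 3.24 × [20.79 × ln(560/266) + 8.314 × ln(2.31/5.52)] = 26.7 J/K.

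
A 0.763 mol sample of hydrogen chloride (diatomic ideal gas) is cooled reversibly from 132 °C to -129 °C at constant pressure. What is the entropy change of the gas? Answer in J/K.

ΔS = -22.9 J/K

In kelvin: T₁ = 405.15 K, T₂ = 144.15 K. At constant pressure, ΔS = nC_p ln(T₂/T₁) with C_p = 7R/2 = 29.1 J mol⁻¹ K⁻¹.
ΔS = 0.763 × 29.1 × ln(144.15/405.15) = -22.9 J/K.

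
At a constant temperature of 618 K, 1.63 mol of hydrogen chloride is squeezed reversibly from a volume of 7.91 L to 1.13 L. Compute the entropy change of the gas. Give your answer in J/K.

For an isothermal ideal gas ΔS_gas = nR ln(V₂/V₁) = 1.63 × 8.314 × ln(1.13/7.91) = -26.4 J/K.

ΔS_gas = -26.4 J/K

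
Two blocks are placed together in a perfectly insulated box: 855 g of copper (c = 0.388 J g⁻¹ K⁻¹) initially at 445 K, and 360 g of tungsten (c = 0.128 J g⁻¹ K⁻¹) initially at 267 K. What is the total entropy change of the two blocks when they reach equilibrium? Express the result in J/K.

ΔS_total = 4.64 J/K

Energy balance: T_f = (m₁c₁T₁ + m₂c₂T₂)/(m₁c₁ + m₂c₂) = 423.29 K.
ΔS₁ = m₁c₁ ln(T_f/T₁) = 331.74 × ln(423.29/445) = -16.59 J/K.
ΔS₂ = m₂c₂ ln(T_f/T₂) = 46.08 × ln(423.29/267) = 21.23 J/K.
ΔS_total = -16.59 + 21.23 = 4.64 J/K.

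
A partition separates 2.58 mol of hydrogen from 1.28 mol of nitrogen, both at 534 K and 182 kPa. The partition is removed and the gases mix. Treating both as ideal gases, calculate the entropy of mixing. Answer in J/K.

ΔS_mix = 20.4 J/K

Mole fractions: x_A = 2.58/3.86 = 0.668, x_B = 0.332.
ΔS_mix = −R(n_A ln x_A + n_B ln x_B) = −8.314 × (2.58 ln 0.668 + 1.28 ln 0.332) = 20.4 J/K.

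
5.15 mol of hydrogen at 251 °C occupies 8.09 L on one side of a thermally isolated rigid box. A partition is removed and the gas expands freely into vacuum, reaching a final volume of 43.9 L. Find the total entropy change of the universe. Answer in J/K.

For an ideal gas in free expansion Q = 0 and W = 0, so T is unchanged.
Entropy is a state function; using a reversible isothermal path, ΔS_gas = nR ln(V₂/V₁) = 5.15 × 8.314 × ln(43.9/8.09) = 72.4 J/K.
The insulated surroundings exchange no heat, so ΔS_surr = 0 and ΔS_universe = ΔS_gas.

ΔS_universe = 72.4 J/K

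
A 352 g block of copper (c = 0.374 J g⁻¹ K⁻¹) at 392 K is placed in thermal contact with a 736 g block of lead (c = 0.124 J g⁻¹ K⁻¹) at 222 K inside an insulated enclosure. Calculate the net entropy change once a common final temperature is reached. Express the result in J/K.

ΔS_total = 8.32 J/K

Energy balance: T_f = (m₁c₁T₁ + m₂c₂T₂)/(m₁c₁ + m₂c₂) = 322.4 K.
ΔS₁ = m₁c₁ ln(T_f/T₁) = 131.648 × ln(322.4/392) = -25.73 J/K.
ΔS₂ = m₂c₂ ln(T_f/T₂) = 91.264 × ln(322.4/222) = 34.05 J/K.
ΔS_total = -25.73 + 34.05 = 8.32 J/K.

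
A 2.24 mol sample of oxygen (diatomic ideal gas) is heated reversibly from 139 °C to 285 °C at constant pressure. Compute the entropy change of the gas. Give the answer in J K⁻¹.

ΔS = 19.8 J/K

In kelvin: T₁ = 412.15 K, T₂ = 558.15 K. At constant pressure, ΔS = nC_p ln(T₂/T₁) with C_p = 7R/2 = 29.1 J mol⁻¹ K⁻¹.
ΔS = 2.24 × 29.1 × ln(558.15/412.15) = 19.8 J/K.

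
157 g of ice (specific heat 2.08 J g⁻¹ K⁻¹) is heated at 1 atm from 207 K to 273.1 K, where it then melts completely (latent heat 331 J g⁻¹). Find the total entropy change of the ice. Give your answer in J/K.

Warming step: ΔS₁ = m c ln(T_tr/T_i) = 157 × 2.08 × ln(273.1/207) = 90.5 J/K.
Phase change: ΔS₂ = +mL/T_tr = 157 × 331 / 273.1 = 190.3 J/K.
ΔS_total = (90.5) + (190.3) = 281 J/K.

ΔS = 281 J/K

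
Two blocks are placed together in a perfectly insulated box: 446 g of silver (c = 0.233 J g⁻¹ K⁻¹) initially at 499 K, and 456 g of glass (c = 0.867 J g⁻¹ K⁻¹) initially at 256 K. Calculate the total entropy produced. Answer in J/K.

ΔS_total = 20.7 J/K

Energy balance: T_f = (m₁c₁T₁ + m₂c₂T₂)/(m₁c₁ + m₂c₂) = 306.58 K.
ΔS₁ = m₁c₁ ln(T_f/T₁) = 103.918 × ln(306.58/499) = -50.62 J/K.
ΔS₂ = m₂c₂ ln(T_f/T₂) = 395.352 × ln(306.58/256) = 71.28 J/K.
ΔS_total = -50.62 + 71.28 = 20.7 J/K.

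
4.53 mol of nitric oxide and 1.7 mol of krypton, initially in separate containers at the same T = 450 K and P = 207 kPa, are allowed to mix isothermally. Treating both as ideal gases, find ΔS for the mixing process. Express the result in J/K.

ΔS_mix = 30.4 J/K

Mole fractions: x_A = 4.53/6.23 = 0.727, x_B = 0.273.
ΔS_mix = −R(n_A ln x_A + n_B ln x_B) = −8.314 × (4.53 ln 0.727 + 1.7 ln 0.273) = 30.4 J/K.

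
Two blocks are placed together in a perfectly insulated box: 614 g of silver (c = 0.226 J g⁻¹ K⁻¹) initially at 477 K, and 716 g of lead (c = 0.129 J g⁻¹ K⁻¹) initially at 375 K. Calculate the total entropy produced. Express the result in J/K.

ΔS_total = 1.58 J/K

Energy balance: T_f = (m₁c₁T₁ + m₂c₂T₂)/(m₁c₁ + m₂c₂) = 436.24 K.
ΔS₁ = m₁c₁ ln(T_f/T₁) = 138.764 × ln(436.24/477) = -12.395 J/K.
ΔS₂ = m₂c₂ ln(T_f/T₂) = 92.364 × ln(436.24/375) = 13.971 J/K.
ΔS_total = -12.395 + 13.971 = 1.58 J/K.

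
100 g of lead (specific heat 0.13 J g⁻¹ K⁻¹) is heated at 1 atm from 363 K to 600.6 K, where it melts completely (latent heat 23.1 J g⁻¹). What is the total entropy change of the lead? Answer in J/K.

ΔS = 10.4 J/K

Warming step: ΔS₁ = m c ln(T_tr/T_i) = 100 × 0.13 × ln(600.6/363) = 6.546 J/K.
Phase change: ΔS₂ = +mL/T_tr = 100 × 23.1 / 600.6 = 3.846 J/K.
ΔS_total = (6.546) + (3.846) = 10.4 J/K.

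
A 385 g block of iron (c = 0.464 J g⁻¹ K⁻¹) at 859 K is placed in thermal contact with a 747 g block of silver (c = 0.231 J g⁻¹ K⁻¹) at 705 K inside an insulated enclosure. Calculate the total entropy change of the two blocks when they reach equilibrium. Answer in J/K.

Energy balance: T_f = (m₁c₁T₁ + m₂c₂T₂)/(m₁c₁ + m₂c₂) = 783.33 K.
ΔS₁ = m₁c₁ ln(T_f/T₁) = 178.64 × ln(783.33/859) = -16.47 J/K.
ΔS₂ = m₂c₂ ln(T_f/T₂) = 172.557 × ln(783.33/705) = 18.18 J/K.
ΔS_total = -16.47 + 18.18 = 1.71 J/K.

ΔS_total = 1.71 J/K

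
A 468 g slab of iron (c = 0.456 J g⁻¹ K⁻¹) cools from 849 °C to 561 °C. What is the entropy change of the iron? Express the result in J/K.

In kelvin: T₁ = 1122.15 K, T₂ = 834.15 K. ΔS = ∫dQ_rev/T = m c ln(T₂/T₁) = 468 × 0.456 × ln(834.15/1122.15) = -63.3 J/K.

ΔS = -63.3 J/K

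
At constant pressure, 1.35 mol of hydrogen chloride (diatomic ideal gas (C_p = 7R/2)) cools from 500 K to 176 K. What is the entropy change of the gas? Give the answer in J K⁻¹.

ΔS = -41 J/K

At constant pressure, ΔS = nC_p ln(T₂/T₁) with C_p = 7R/2 = 29.1 J mol⁻¹ K⁻¹.
ΔS = 1.35 × 29.1 × ln(176/500) = -41 J/K.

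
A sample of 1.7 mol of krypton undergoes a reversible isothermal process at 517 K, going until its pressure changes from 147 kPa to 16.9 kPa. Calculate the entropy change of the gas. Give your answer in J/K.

For an isothermal ideal gas ΔS_gas = nR ln(P₁/P₂) = 1.7 × 8.314 × ln(147/16.9) = 30.6 J/K.

ΔS_gas = 30.6 J/K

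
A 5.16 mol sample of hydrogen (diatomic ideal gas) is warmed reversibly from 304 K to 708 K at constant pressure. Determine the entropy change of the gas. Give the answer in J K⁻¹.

At constant pressure, ΔS = nC_p ln(T₂/T₁) with C_p = 7R/2 = 29.1 J mol⁻¹ K⁻¹.
ΔS = 5.16 × 29.1 × ln(708/304) = 127 J/K.

ΔS = 127 J/K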